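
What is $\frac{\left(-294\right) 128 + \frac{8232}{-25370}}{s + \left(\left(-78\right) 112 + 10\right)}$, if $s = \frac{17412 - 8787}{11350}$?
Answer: $\frac{216724180344}{50248570415} \approx 4.313$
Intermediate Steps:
$s = \frac{345}{454}$ ($s = \left(17412 - 8787\right) \frac{1}{11350} = 8625 \cdot \frac{1}{11350} = \frac{345}{454} \approx 0.75991$)
$\frac{\left(-294\right) 128 + \frac{8232}{-25370}}{s + \left(\left(-78\right) 112 + 10\right)} = \frac{\left(-294\right) 128 + \frac{8232}{-25370}}{\frac{345}{454} + \left(\left(-78\right) 112 + 10\right)} = \frac{-37632 + 8232 \left(- \frac{1}{25370}\right)}{\frac{345}{454} + \left(-8736 + 10\right)} = \frac{-37632 - \frac{4116}{12685}}{\frac{345}{454} - 8726} = - \frac{477366036}{12685 \left(- \frac{3961259}{454}\right)} = \left(- \frac{477366036}{12685}\right) \left(- \frac{454}{3961259}\right) = \frac{216724180344}{50248570415}$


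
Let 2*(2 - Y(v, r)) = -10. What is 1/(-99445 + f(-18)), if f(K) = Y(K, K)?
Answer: -1/99438 ≈ -1.0057e-5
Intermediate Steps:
Y(v, r) = 7 (Y(v, r) = 2 - ½*(-10) = 2 + 5 = 7)
f(K) = 7
1/(-99445 + f(-18)) = 1/(-99445 + 7) = 1/(-99438) = -1/99438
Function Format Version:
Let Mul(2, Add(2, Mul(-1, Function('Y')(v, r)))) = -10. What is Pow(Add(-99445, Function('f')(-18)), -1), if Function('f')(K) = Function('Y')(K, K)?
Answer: Rational(-1, 99438) ≈ -1.0057e-5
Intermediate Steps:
Function('Y')(v, r) = 7 (Function('Y')(v, r) = Add(2, Mul(Rational(-1, 2), -10)) = Add(2, 5) = 7)
Function('f')(K) = 7
Pow(Add(-99445, Function('f')(-18)), -1) = Pow(Add(-99445, 7), -1) = Pow(-99438, -1) = Rational(-1, 99438)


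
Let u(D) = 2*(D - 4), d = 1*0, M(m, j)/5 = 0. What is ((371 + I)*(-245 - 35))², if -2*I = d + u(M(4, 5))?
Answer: 11025000000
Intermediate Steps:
M(m, j) = 0 (M(m, j) = 5*0 = 0)
d = 0
u(D) = -8 + 2*D (u(D) = 2*(-4 + D) = -8 + 2*D)
I = 4 (I = -(0 + (-8 + 2*0))/2 = -(0 + (-8 + 0))/2 = -(0 - 8)/2 = -½*(-8) = 4)
((371 + I)*(-245 - 35))² = ((371 + 4)*(-245 - 35))² = (375*(-280))² = (-105000)² = 11025000000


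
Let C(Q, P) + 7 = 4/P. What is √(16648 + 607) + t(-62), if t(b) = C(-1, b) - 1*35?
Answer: -1304/31 + √17255 ≈ 89.294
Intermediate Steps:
C(Q, P) = -7 + 4/P
t(b) = -42 + 4/b (t(b) = (-7 + 4/b) - 1*35 = (-7 + 4/b) - 35 = -42 + 4/b)
√(16648 + 607) + t(-62) = √(16648 + 607) + (-42 + 4/(-62)) = √17255 + (-42 + 4*(-1/62)) = √17255 + (-42 - 2/31) = √17255 - 1304/31 = -1304/31 + √17255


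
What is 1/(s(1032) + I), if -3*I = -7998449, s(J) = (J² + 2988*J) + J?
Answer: 3/20447465 ≈ 1.4672e-7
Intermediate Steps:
s(J) = J² + 2989*J
I = 7998449/3 (I = -⅓*(-7998449) = 7998449/3 ≈ 2.6661e+6)
1/(s(1032) + I) = 1/(1032*(2989 + 1032) + 7998449/3) = 1/(1032*4021 + 7998449/3) = 1/(4149672 + 7998449/3) = 1/(20447465/3) = 3/20447465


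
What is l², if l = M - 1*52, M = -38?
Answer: 8100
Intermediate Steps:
l = -90 (l = -38 - 1*52 = -38 - 52 = -90)
l² = (-90)² = 8100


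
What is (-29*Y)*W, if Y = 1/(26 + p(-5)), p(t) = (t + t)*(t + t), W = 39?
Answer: -377/42 ≈ -8.9762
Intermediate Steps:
p(t) = 4*t**2 (p(t) = (2*t)*(2*t) = 4*t**2)
Y = 1/126 (Y = 1/(26 + 4*(-5)**2) = 1/(26 + 4*25) = 1/(26 + 100) = 1/126 ≈ 0.0079365)
(-29*Y)*W = -29*1/126*39 = -29/126*39 = -377/42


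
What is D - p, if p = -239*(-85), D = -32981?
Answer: -53296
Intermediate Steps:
p = 20315
D - p = -32981 - 1*20315 = -32981 - 20315 = -53296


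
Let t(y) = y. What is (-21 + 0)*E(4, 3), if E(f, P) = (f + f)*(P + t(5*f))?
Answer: -3864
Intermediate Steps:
E(f, P) = 2*f*(P + 5*f) (E(f, P) = (f + f)*(P + 5*f) = (2*f)*(P + 5*f) = 2*f*(P + 5*f))
(-21 + 0)*E(4, 3) = (-21 + 0)*(2*4*(3 + 5*4)) = -42*4*(3 + 20) = -42*4*23 = -21*184 = -3864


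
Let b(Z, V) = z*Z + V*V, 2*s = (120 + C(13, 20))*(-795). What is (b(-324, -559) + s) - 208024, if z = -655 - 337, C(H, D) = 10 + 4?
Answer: 372600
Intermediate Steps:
C(H, D) = 14
z = -992
s = -53265 (s = ((120 + 14)*(-795))/2 = (134*(-795))/2 = (1/2)*(-106530) = -53265)
b(Z, V) = V**2 - 992*Z (b(Z, V) = -992*Z + V*V = -992*Z + V**2 = V**2 - 992*Z)
(b(-324, -559) + s) - 208024 = (((-559)**2 - 992*(-324)) - 53265) - 208024 = ((312481 + 321408) - 53265) - 208024 = (633889 - 53265) - 208024 = 580624 - 208024 = 372600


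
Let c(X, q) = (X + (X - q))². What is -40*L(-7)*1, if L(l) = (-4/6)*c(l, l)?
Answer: 3920/3 ≈ 1306.7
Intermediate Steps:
c(X, q) = (-q + 2*X)²
L(l) = -2*l²/3 (L(l) = (-4/6)*(-l + 2*l)² = (-4*⅙)*l² = -2*l²/3)
-40*L(-7)*1 = -(-80)*(-7)²/3*1 = -(-80)*49/3*1 = -40*(-98/3)*1 = (3920/3)*1 = 3920/3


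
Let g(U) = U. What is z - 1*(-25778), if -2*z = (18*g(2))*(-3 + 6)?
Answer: 25724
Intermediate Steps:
z = -54 (z = -18*2*(-3 + 6)/2 = -18*3 = -½*108 = -54)
z - 1*(-25778) = -54 - 1*(-25778) = -54 + 25778 = 25724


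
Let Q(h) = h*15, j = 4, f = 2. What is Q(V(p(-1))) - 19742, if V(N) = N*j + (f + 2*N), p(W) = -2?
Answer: -19892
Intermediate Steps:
V(N) = 2 + 6*N (V(N) = N*4 + (2 + 2*N) = 4*N + (2 + 2*N) = 2 + 6*N)
Q(h) = 15*h
Q(V(p(-1))) - 19742 = 15*(2 + 6*(-2)) - 19742 = 15*(2 - 12) - 19742 = 15*(-10) - 19742 = -150 - 19742 = -19892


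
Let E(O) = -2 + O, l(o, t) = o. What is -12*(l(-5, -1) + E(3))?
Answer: 48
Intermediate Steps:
-12*(l(-5, -1) + E(3)) = -12*(-5 + (-2 + 3)) = -12*(-5 + 1) = -12*(-4) = 48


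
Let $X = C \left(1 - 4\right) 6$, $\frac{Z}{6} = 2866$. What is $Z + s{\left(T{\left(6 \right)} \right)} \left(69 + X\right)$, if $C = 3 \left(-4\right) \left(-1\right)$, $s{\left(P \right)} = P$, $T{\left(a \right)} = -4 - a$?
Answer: $18666$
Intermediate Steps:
$Z = 17196$ ($Z = 6 \cdot 2866 = 17196$)
$C = 12$ ($C = \left(-12\right) \left(-1\right) = 12$)
$X = -216$ ($X = 12 \left(1 - 4\right) 6 = 12 \left(-3\right) 6 = \left(-36\right) 6 = -216$)
$Z + s{\left(T{\left(6 \right)} \right)} \left(69 + X\right) = 17196 + \left(-4 - 6\right) \left(69 - 216\right) = 17196 + \left(-4 - 6\right) \left(-147\right) = 17196 - -1470 = 17196 + 1470 = 18666$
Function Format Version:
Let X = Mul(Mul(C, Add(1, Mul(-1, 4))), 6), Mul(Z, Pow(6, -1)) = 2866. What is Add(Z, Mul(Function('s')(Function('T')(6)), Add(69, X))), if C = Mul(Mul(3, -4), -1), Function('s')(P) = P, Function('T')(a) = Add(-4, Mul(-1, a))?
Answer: 18666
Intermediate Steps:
Z = 17196 (Z = Mul(6, 2866) = 17196)
C = 12 (C = Mul(-12, -1) = 12)
X = -216 (X = Mul(Mul(12, Add(1, Mul(-1, 4))), 6) = Mul(Mul(12, Add(1, -4)), 6) = Mul(Mul(12, -3), 6) = Mul(-36, 6) = -216)
Add(Z, Mul(Function('s')(Function('T')(6)), Add(69, X))) = Add(17196, Mul(Add(-4, Mul(-1, 6)), Add(69, -216))) = Add(17196, Mul(Add(-4, -6), -147)) = Add(17196, Mul(-10, -147)) = Add(17196, 1470) = 18666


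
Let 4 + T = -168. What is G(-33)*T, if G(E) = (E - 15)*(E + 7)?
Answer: -214656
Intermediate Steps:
T = -172 (T = -4 - 168 = -172)
G(E) = (-15 + E)*(7 + E)
G(-33)*T = (-105 + (-33)² - 8*(-33))*(-172) = (-105 + 1089 + 264)*(-172) = 1248*(-172) = -214656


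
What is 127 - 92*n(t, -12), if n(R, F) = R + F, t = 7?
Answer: 587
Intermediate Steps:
n(R, F) = F + R
127 - 92*n(t, -12) = 127 - 92*(-12 + 7) = 127 - 92*(-5) = 127 + 460 = 587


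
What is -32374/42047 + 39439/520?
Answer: 1641457153/21864440 ≈ 75.074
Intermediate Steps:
-32374/42047 + 39439/520 = 1641457153/21864440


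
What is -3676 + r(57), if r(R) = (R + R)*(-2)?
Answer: -3904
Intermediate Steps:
r(R) = -4*R (r(R) = (2*R)*(-2) = -4*R)
-3676 + r(57) = -3676 - 4*57 = -3676 - 228 = -3904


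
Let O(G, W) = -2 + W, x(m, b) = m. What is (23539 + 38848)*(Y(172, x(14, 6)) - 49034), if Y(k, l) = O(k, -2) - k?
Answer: -3070064270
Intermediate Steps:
Y(k, l) = -4 - k (Y(k, l) = (-2 - 2) - k = -4 - k)
(23539 + 38848)*(Y(172, x(14, 6)) - 49034) = (23539 + 38848)*((-4 - 1*172) - 49034) = 62387*((-4 - 172) - 49034) = 62387*(-176 - 49034) = 62387*(-49210) = -3070064270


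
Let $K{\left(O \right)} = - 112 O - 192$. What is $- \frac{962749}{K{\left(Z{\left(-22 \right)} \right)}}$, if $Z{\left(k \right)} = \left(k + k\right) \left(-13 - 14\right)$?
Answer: $\frac{962749}{133248} \approx 7.2252$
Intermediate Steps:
$Z{\left(k \right)} = - 54 k$ ($Z{\left(k \right)} = 2 k \left(-27\right) = - 54 k$)
$K{\left(O \right)} = -192 - 112 O$
$- \frac{962749}{K{\left(Z{\left(-22 \right)} \right)}} = - \frac{962749}{-192 - 112 \left(\left(-54\right) \left(-22\right)\right)} = - \frac{962749}{-192 - 133056} = - \frac{962749}{-133248} = \left(-962749\right) \left(- \frac{1}{133248}\right) = \frac{962749}{133248}$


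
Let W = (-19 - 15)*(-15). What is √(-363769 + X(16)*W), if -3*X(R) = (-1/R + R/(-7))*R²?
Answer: 3*I*√1424129/7 ≈ 511.44*I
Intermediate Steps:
W = 510 (W = -34*(-15) = 510)
X(R) = -R²*(-1/R - R/7)/3 (X(R) = -(-1/R + R/(-7))*R²/3 = -(-1/R + R*(-⅐))*R²/3 = -(-1/R - R/7)*R²/3 = -R²*(-1/R - R/7)/3)
√(-363769 + X(16)*W) = √(-363769 + ((1/21)*16*(7 + 16²))*510) = √(-363769 + ((1/21)*16*(7 + 256))*510) = √(-363769 + ((1/21)*16*263)*510) = √(-363769 + (4208/21)*510) = √(-363769 + 715360/7) = √(-1831023/7) = 3*I*√1424129/7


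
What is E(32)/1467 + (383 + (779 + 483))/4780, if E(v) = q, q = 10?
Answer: 492203/1402452 ≈ 0.35096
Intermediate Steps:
E(v) = 10
E(32)/1467 + (383 + (779 + 483))/4780 = 10/1467 + (383 + (779 + 483))/4780 = 10*(1/1467) + (383 + 1262)*(1/4780) = 10/1467 + 1645*(1/4780) = 10/1467 + 329/956 = 492203/1402452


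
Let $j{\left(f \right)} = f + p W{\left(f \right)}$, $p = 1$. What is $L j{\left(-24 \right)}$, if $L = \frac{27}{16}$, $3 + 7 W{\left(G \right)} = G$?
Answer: $- \frac{5265}{112} \approx -47.009$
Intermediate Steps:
$W{\left(G \right)} = - \frac{3}{7} + \frac{G}{7}$
$L = \frac{27}{16}$ ($L = 27 \cdot \frac{1}{16} = \frac{27}{16} \approx 1.6875$)
$j{\left(f \right)} = - \frac{3}{7} + \frac{8 f}{7}$ ($j{\left(f \right)} = f + 1 \left(- \frac{3}{7} + \frac{f}{7}\right) = f + \left(- \frac{3}{7} + \frac{f}{7}\right) = - \frac{3}{7} + \frac{8 f}{7}$)
$L j{\left(-24 \right)} = \frac{27 \left(- \frac{3}{7} + \frac{8}{7} \left(-24\right)\right)}{16} = \frac{27 \left(- \frac{3}{7} - \frac{192}{7}\right)}{16} = \frac{27}{16} \left(- \frac{195}{7}\right) = - \frac{5265}{112}$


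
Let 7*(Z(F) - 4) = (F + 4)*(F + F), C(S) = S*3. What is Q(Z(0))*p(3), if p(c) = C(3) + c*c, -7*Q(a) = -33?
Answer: 594/7 ≈ 84.857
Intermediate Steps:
C(S) = 3*S
Z(F) = 4 + 2*F*(4 + F)/7 (Z(F) = 4 + ((F + 4)*(F + F))/7 = 4 + ((4 + F)*(2*F))/7 = 4 + (2*F*(4 + F))/7 = 4 + 2*F*(4 + F)/7)
Q(a) = 33/7 (Q(a) = -⅐*(-33) = 33/7)
p(c) = 9 + c² (p(c) = 3*3 + c*c = 9 + c²)
Q(Z(0))*p(3) = 33*(9 + 3²)/7 = 33*(9 + 9)/7 = (33/7)*18 = 594/7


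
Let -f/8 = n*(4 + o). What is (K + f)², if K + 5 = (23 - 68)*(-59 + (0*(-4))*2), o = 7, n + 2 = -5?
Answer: 10666756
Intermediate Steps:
n = -7 (n = -2 - 5 = -7)
K = 2650 (K = -5 + (23 - 68)*(-59 + (0*(-4))*2) = -5 - 45*(-59 + 0*2) = -5 - 45*(-59 + 0) = -5 - 45*(-59) = -5 + 2655 = 2650)
f = 616 (f = -(-56)*(4 + 7) = -(-56)*11 = -8*(-77) = 616)
(K + f)² = (2650 + 616)² = 3266² = 10666756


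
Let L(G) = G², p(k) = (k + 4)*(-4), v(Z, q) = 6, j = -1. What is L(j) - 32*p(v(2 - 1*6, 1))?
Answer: 1281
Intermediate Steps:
p(k) = -16 - 4*k (p(k) = (4 + k)*(-4) = -16 - 4*k)
L(j) - 32*p(v(2 - 1*6, 1)) = (-1)² - 32*(-16 - 4*6) = 1 - 32*(-16 - 24) = 1 - 32*(-40) = 1 + 1280 = 1281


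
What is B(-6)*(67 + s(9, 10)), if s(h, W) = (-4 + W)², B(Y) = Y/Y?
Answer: 103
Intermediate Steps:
B(Y) = 1
B(-6)*(67 + s(9, 10)) = 1*(67 + (-4 + 10)²) = 1*(67 + 6²) = 1*(67 + 36) = 1*103 = 103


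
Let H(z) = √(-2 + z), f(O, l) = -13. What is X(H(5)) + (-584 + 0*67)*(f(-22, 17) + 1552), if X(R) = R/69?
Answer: -898776 + √3/69 ≈ -8.9878e+5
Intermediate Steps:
X(R) = R/69 (X(R) = R*(1/69) = R/69)
X(H(5)) + (-584 + 0*67)*(f(-22, 17) + 1552) = √(-2 + 5)/69 + (-584 + 0*67)*(-13 + 1552) = √3/69 + (-584 + 0)*1539 = √3/69 - 584*1539 = √3/69 - 898776 = -898776 + √3/69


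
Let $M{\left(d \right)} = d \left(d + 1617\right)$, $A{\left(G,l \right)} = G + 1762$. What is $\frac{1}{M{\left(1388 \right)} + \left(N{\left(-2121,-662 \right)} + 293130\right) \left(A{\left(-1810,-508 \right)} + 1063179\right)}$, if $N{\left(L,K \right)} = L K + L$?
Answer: $\frac{1}{1802129223481} \approx 5.549 \cdot 10^{-13}$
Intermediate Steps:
$A{\left(G,l \right)} = 1762 + G$
$N{\left(L,K \right)} = L + K L$ ($N{\left(L,K \right)} = K L + L = L + K L$)
$M{\left(d \right)} = d \left(1617 + d\right)$
$\frac{1}{M{\left(1388 \right)} + \left(N{\left(-2121,-662 \right)} + 293130\right) \left(A{\left(-1810,-508 \right)} + 1063179\right)} = \frac{1}{1388 \left(1617 + 1388\right) + \left(- 2121 \left(1 - 662\right) + 293130\right) \left(\left(1762 - 1810\right) + 1063179\right)} = \frac{1}{1388 \cdot 3005 + \left(\left(-2121\right) \left(-661\right) + 293130\right) \left(-48 + 1063179\right)} = \frac{1}{4170940 + \left(1401981 + 293130\right) 1063131} = \frac{1}{4170940 + 1695111 \cdot 1063131} = \frac{1}{4170940 + 1802125052541} = \frac{1}{1802129223481}$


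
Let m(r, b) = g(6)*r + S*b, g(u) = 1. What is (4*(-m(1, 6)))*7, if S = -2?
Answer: 308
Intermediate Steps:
m(r, b) = r - 2*b (m(r, b) = 1*r - 2*b = r - 2*b)
(4*(-m(1, 6)))*7 = (4*(-(1 - 2*6)))*7 = (4*(-(1 - 12)))*7 = (4*(-1*(-11)))*7 = (4*11)*7 = 44*7 = 308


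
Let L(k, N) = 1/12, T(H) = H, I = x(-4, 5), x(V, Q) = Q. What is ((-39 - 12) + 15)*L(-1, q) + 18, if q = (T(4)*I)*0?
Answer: 15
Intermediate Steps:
I = 5
q = 0 (q = (4*5)*0 = 20*0 = 0)
L(k, N) = 1/12
((-39 - 12) + 15)*L(-1, q) + 18 = ((-39 - 12) + 15)*(1/12) + 18 = (-51 + 15)*(1/12) + 18 = -36*1/12 + 18 = -3 + 18 = 15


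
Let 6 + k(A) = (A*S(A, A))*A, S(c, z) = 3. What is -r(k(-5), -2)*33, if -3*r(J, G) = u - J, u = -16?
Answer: -935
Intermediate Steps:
k(A) = -6 + 3*A² (k(A) = -6 + (A*3)*A = -6 + (3*A)*A = -6 + 3*A²)
r(J, G) = 16/3 + J/3 (r(J, G) = -(-16 - J)/3 = 16/3 + J/3)
-r(k(-5), -2)*33 = -(16/3 + (-6 + 3*(-5)²)/3)*33 = -(16/3 + (-6 + 3*25)/3)*33 = -(16/3 + (-6 + 75)/3)*33 = -(16/3 + (⅓)*69)*33 = -(16/3 + 23)*33 = -85*33/3 = -1*935 = -935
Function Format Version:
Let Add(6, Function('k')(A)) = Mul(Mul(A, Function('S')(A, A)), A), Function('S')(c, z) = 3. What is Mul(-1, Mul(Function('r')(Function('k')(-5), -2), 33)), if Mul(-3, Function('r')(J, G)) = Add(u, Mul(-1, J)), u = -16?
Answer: -935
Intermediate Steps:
Function('k')(A) = Add(-6, Mul(3, Pow(A, 2))) (Function('k')(A) = Add(-6, Mul(Mul(A, 3), A)) = Add(-6, Mul(Mul(3, A), A)) = Add(-6, Mul(3, Pow(A, 2))))
Function('r')(J, G) = Add(Rational(16, 3), Mul(Rational(1, 3), J)) (Function('r')(J, G) = Mul(Rational(-1, 3), Add(-16, Mul(-1, J))) = Add(Rational(16, 3), Mul(Rational(1, 3), J)))
Mul(-1, Mul(Function('r')(Function('k')(-5), -2), 33)) = Mul(-1, Mul(Add(Rational(16, 3), Mul(Rational(1, 3), Add(-6, Mul(3, Pow(-5, 2))))), 33)) = Mul(-1, Mul(Add(Rational(16, 3), Mul(Rational(1, 3), Add(-6, Mul(3, 25)))), 33)) = Mul(-1, Mul(Add(Rational(16, 3), Mul(Rational(1, 3), Add(-6, 75))), 33)) = Mul(-1, Mul(Add(Rational(16, 3), Mul(Rational(1, 3), 69)), 33)) = Mul(-1, Mul(Add(Rational(16, 3), 23), 33)) = Mul(-1, Mul(Rational(85, 3), 33)) = Mul(-1, 935) = -935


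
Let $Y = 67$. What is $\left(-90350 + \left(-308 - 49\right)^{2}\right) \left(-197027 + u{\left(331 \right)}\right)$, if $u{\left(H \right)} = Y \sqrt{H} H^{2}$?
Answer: $-7309504673 + 272328437113 \sqrt{331} \approx 4.9473 \cdot 10^{12}$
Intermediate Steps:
$u{\left(H \right)} = 67 H^{\frac{5}{2}}$ ($u{\left(H \right)} = 67 \sqrt{H} H^{2} = 67 H^{\frac{5}{2}}$)
$\left(-90350 + \left(-308 - 49\right)^{2}\right) \left(-197027 + u{\left(331 \right)}\right) = \left(-90350 + \left(-308 - 49\right)^{2}\right) \left(-197027 + 67 \cdot 331^{\frac{5}{2}}\right) = \left(-90350 + \left(-357\right)^{2}\right) \left(-197027 + 67 \cdot 109561 \sqrt{331}\right) = \left(-90350 + 127449\right) \left(-197027 + 7340587 \sqrt{331}\right) = 37099 \left(-197027 + 7340587 \sqrt{331}\right) = -7309504673 + 272328437113 \sqrt{331}$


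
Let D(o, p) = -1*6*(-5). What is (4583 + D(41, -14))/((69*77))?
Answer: 659/759 ≈ 0.86825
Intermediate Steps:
D(o, p) = 30 (D(o, p) = -6*(-5) = 30)
(4583 + D(41, -14))/((69*77)) = (4583 + 30)/((69*77)) = 4613/5313 = 4613*(1/5313) = 659/759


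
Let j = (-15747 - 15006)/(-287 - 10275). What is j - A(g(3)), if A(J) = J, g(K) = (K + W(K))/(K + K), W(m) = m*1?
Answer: 20191/10562 ≈ 1.9117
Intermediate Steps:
W(m) = m
g(K) = 1 (g(K) = (K + K)/(K + K) = (2*K)/((2*K)) = (2*K)*(1/(2*K)) = 1)
j = 30753/10562 (j = -30753/(-10562) = -30753*(-1/10562) = 30753/10562 ≈ 2.9117)
j - A(g(3)) = 30753/10562 - 1*1 = 30753/10562 - 1 = 20191/10562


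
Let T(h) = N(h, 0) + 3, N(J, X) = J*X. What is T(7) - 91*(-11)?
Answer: 1004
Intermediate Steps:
T(h) = 3 (T(h) = h*0 + 3 = 0 + 3 = 3)
T(7) - 91*(-11) = 3 - 91*(-11) = 3 + 1001 = 1004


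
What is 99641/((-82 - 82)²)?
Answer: 99641/26896 ≈ 3.7047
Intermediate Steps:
99641/((-82 - 82)²) = 99641/((-164)²) = 99641/26896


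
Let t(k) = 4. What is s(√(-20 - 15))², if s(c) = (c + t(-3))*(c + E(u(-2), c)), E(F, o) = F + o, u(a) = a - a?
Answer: 2660 - 1120*I*√35 ≈ 2660.0 - 6626.0*I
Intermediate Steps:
u(a) = 0
s(c) = 2*c*(4 + c) (s(c) = (c + 4)*(c + (0 + c)) = (4 + c)*(c + c) = (4 + c)*(2*c) = 2*c*(4 + c))
s(√(-20 - 15))² = (2*√(-20 - 15)*(4 + √(-20 - 15)))² = (2*√(-35)*(4 + √(-35)))² = (2*(I*√35)*(4 + I*√35))² = (2*I*√35*(4 + I*√35))² = -140*(4 + I*√35)²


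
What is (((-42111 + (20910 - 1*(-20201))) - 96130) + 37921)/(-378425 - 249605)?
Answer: 59209/628030 ≈ 0.094277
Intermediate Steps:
(((-42111 + (20910 - 1*(-20201))) - 96130) + 37921)/(-378425 - 249605) = (((-42111 + (20910 + 20201)) - 96130) + 37921)/(-628030) = (((-42111 + 41111) - 96130) + 37921)*(-1/628030) = ((-1000 - 96130) + 37921)*(-1/628030) = (-97130 + 37921)*(-1/628030) = -59209*(-1/628030) = 59209/628030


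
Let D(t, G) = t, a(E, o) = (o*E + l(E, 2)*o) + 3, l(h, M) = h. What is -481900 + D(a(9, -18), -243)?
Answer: -482221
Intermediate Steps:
a(E, o) = 3 + 2*E*o (a(E, o) = (o*E + E*o) + 3 = (E*o + E*o) + 3 = 2*E*o + 3 = 3 + 2*E*o)
-481900 + D(a(9, -18), -243) = -481900 + (3 + 2*9*(-18)) = -481900 + (3 - 324) = -481900 - 321 = -482221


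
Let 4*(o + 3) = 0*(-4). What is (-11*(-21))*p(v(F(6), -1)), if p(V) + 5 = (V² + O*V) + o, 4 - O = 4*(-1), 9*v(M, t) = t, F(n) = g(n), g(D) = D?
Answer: -55363/27 ≈ -2050.5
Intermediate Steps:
F(n) = n
v(M, t) = t/9
O = 8 (O = 4 - 4*(-1) = 4 - 1*(-4) = 4 + 4 = 8)
o = -3 (o = -3 + (0*(-4))/4 = -3 + (¼)*0 = -3 + 0 = -3)
p(V) = -8 + V² + 8*V (p(V) = -5 + ((V² + 8*V) - 3) = -5 + (-3 + V² + 8*V) = -8 + V² + 8*V)
(-11*(-21))*p(v(F(6), -1)) = (-11*(-21))*(-8 + ((⅑)*(-1))² + 8*((⅑)*(-1))) = 231*(-8 + (-⅑)² + 8*(-⅑)) = 231*(-8 + 1/81 - 8/9) = 231*(-719/81) = -55363/27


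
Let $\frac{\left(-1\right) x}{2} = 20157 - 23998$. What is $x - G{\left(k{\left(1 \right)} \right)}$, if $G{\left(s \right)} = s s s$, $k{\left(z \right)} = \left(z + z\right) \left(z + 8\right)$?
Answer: $1850$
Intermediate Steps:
$k{\left(z \right)} = 2 z \left(8 + z\right)$
$G{\left(s \right)} = s^{3}$ ($G{\left(s \right)} = s^{2} s = s^{3}$)
$x = 7682$ ($x = - 2 \left(20157 - 23998\right) = \left(-2\right) \left(-3841\right) = 7682$)
$x - G{\left(k{\left(1 \right)} \right)} = 7682 - \left(2 \cdot 1 \left(8 + 1\right)\right)^{3} = 7682 - \left(2 \cdot 1 \cdot 9\right)^{3} = 7682 - 18^{3} = 7682 - 5832 = 1850$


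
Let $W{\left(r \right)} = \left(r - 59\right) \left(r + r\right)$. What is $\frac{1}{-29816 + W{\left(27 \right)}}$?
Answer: $- \frac{1}{31544} \approx -3.1702 \cdot 10^{-5}$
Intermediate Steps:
$W{\left(r \right)} = 2 r \left(-59 + r\right)$ ($W{\left(r \right)} = \left(-59 + r\right) 2 r = 2 r \left(-59 + r\right)$)
$\frac{1}{-29816 + W{\left(27 \right)}} = \frac{1}{-29816 + 2 \cdot 27 \left(-59 + 27\right)} = \frac{1}{-29816 + 2 \cdot 27 \left(-32\right)} = \frac{1}{-29816 - 1728} = \frac{1}{-31544} = - \frac{1}{31544}$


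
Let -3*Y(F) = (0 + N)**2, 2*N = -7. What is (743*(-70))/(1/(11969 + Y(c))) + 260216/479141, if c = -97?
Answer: -1789003197980899/2874846 ≈ -6.2230e+8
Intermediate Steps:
N = -7/2 (N = (1/2)*(-7) = -7/2 ≈ -3.5000)
Y(F) = -49/12 (Y(F) = -(0 - 7/2)**2/3 = -(-7/2)**2/3 = -1/3*49/4 = -49/12)
(743*(-70))/(1/(11969 + Y(c))) + 260216/479141 = (743*(-70))/(1/(11969 - 49/12)) + 260216/479141 = -52010/(1/(143579/12)) + 260216*(1/479141) = -52010/12/143579 + 260216/479141 = -52010*143579/12 + 260216/479141 = -3733771895/6 + 260216/479141 = -1789003197980899/2874846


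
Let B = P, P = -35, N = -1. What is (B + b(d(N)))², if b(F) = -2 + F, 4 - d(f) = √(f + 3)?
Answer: (33 + √2)² ≈ 1184.3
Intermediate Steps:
B = -35
d(f) = 4 - √(3 + f) (d(f) = 4 - √(f + 3) = 4 - √(3 + f))
(B + b(d(N)))² = (-35 + (-2 + (4 - √(3 - 1))))² = (-35 + (-2 + (4 - √2)))² = (-35 + (2 - √2))² = (-33 - √2)²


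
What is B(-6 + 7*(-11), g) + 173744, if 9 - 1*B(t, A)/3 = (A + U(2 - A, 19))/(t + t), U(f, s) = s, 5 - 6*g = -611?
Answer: 28846351/166 ≈ 1.7377e+5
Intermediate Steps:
g = 308/3 (g = 5/6 - 1/6*(-611) = 5/6 + 611/6 = 308/3 ≈ 102.67)
B(t, A) = 27 - 3*(19 + A)/(2*t) (B(t, A) = 27 - 3*(A + 19)/(t + t) = 27 - 3*(19 + A)/(2*t))
B(-6 + 7*(-11), g) + 173744 = 3*(-19 - 1*308/3 + 18*(-6 + 7*(-11)))/(2*(-6 + 7*(-11))) + 173744 = 3*(-19 - 308/3 + 18*(-6 - 77))/(2*(-6 - 77)) + 173744 = (3/2)*(-19 - 308/3 + 18*(-83))/(-83) + 173744 = (3/2)*(-1/83)*(-19 - 308/3 - 1494) + 173744 = (3/2)*(-1/83)*(-4847/3) + 173744 = 4847/166 + 173744 = 28846351/166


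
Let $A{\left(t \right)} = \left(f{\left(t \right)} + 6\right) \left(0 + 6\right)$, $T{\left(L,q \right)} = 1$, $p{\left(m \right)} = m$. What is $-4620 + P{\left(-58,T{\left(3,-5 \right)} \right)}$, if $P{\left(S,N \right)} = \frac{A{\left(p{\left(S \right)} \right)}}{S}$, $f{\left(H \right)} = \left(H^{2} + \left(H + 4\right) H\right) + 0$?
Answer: $- \frac{153486}{29} \approx -5292.6$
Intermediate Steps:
$f{\left(H \right)} = H^{2} + H \left(4 + H\right)$ ($f{\left(H \right)} = \left(H^{2} + \left(4 + H\right) H\right) + 0 = \left(H^{2} + H \left(4 + H\right)\right) + 0 = H^{2} + H \left(4 + H\right)$)
$A{\left(t \right)} = 36 + 12 t \left(2 + t\right)$ ($A{\left(t \right)} = \left(2 t \left(2 + t\right) + 6\right) \left(0 + 6\right) = \left(6 + 2 t \left(2 + t\right)\right) 6 = 36 + 12 t \left(2 + t\right)$)
$P{\left(S,N \right)} = \frac{36 + 12 S \left(2 + S\right)}{S}$
$-4620 + P{\left(-58,T{\left(3,-5 \right)} \right)} = -4620 + \left(24 + 12 \left(-58\right) + \frac{36}{-58}\right) = -4620 + \left(24 - 696 + 36 \left(- \frac{1}{58}\right)\right) = -4620 - \frac{19506}{29} = - \frac{153486}{29}$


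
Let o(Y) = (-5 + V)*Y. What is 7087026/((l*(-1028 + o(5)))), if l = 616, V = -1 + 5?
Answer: -3543513/318164 ≈ -11.137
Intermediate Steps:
V = 4
o(Y) = -Y (o(Y) = (-5 + 4)*Y = -Y)
7087026/((l*(-1028 + o(5)))) = 7087026/((616*(-1028 - 1*5))) = 7087026/((616*(-1028 - 5))) = 7087026/((616*(-1033))) = 7087026/(-636328) = 7087026*(-1/636328) = -3543513/318164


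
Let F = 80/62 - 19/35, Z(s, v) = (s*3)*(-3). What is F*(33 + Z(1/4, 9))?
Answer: 99753/4340 ≈ 22.985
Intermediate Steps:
Z(s, v) = -9*s (Z(s, v) = (3*s)*(-3) = -9*s)
F = 811/1085 (F = 80*(1/62) - 19*1/35 = 40/31 - 19/35 = 811/1085 ≈ 0.74747)
F*(33 + Z(1/4, 9)) = 811*(33 - 9/4)/1085 = (811/1085)*(123/4) = 99753/4340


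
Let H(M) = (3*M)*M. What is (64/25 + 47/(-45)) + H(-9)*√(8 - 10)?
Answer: 341/225 + 243*I*√2 ≈ 1.5156 + 343.65*I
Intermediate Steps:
H(M) = 3*M²
(64/25 + 47/(-45)) + H(-9)*√(8 - 10) = (64/25 + 47/(-45)) + (3*(-9)²)*√(8 - 10) = (64*(1/25) + 47*(-1/45)) + (3*81)*√(-2) = (64/25 - 47/45) + 243*(I*√2) = 341/225 + 243*I*√2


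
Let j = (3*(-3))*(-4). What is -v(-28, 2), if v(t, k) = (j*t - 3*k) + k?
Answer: 1012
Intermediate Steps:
j = 36 (j = -9*(-4) = 36)
v(t, k) = -2*k + 36*t (v(t, k) = (36*t - 3*k) + k = (-3*k + 36*t) + k = -2*k + 36*t)
-v(-28, 2) = -(-2*2 + 36*(-28)) = -(-4 - 1008) = -1*(-1012) = 1012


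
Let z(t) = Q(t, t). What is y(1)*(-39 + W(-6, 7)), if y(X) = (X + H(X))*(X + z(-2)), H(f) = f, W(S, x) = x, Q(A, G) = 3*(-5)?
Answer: 896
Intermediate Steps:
Q(A, G) = -15
z(t) = -15
y(X) = 2*X*(-15 + X) (y(X) = (X + X)*(X - 15) = (2*X)*(-15 + X) = 2*X*(-15 + X))
y(1)*(-39 + W(-6, 7)) = (2*1*(-15 + 1))*(-39 + 7) = (2*1*(-14))*(-32) = -28*(-32) = 896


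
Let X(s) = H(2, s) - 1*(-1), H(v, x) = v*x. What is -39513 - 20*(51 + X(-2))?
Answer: -40473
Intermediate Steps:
X(s) = 1 + 2*s (X(s) = 2*s - 1*(-1) = 2*s + 1 = 1 + 2*s)
-39513 - 20*(51 + X(-2)) = -39513 - 20*(51 + (1 + 2*(-2))) = -39513 - 20*(51 + (1 - 4)) = -39513 - 20*(51 - 3) = -39513 - 20*48 = -39513 - 960 = -40473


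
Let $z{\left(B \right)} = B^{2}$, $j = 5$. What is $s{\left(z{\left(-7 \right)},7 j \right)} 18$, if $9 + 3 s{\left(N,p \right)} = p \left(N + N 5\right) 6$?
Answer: $370386$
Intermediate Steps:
$s{\left(N,p \right)} = -3 + 12 N p$ ($s{\left(N,p \right)} = -3 + \frac{p \left(N + N 5\right) 6}{3} = -3 + \frac{p \left(N + 5 N\right) 6}{3} = -3 + \frac{p 6 N 6}{3} = -3 + \frac{6 N p 6}{3} = -3 + \frac{36 N p}{3} = -3 + 12 N p$)
$s{\left(z{\left(-7 \right)},7 j \right)} 18 = \left(-3 + 12 \left(-7\right)^{2} \cdot 7 \cdot 5\right) 18 = \left(-3 + 12 \cdot 49 \cdot 35\right) 18 = \left(-3 + 20580\right) 18 = 20577 \cdot 18 = 370386$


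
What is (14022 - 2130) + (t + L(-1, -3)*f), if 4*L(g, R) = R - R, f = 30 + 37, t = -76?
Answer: 11816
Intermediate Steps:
f = 67
L(g, R) = 0 (L(g, R) = (R - R)/4 = (¼)*0 = 0)
(14022 - 2130) + (t + L(-1, -3)*f) = (14022 - 2130) + (-76 + 0*67) = 11892 + (-76 + 0) = 11892 - 76 = 11816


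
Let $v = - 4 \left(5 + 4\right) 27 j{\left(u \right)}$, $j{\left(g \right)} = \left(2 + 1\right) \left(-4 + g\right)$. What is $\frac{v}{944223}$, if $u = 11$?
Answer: $- \frac{972}{44963} \approx -0.021618$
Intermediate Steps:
$j{\left(g \right)} = -12 + 3 g$ ($j{\left(g \right)} = 3 \left(-4 + g\right) = -12 + 3 g$)
$v = -20412$ ($v = - 4 \left(5 + 4\right) 27 \left(-12 + 3 \cdot 11\right) = \left(-4\right) 9 \cdot 27 \left(-12 + 33\right) = \left(-36\right) 27 \cdot 21 = \left(-972\right) 21 = -20412$)
$\frac{v}{944223} = - \frac{20412}{944223} = \left(-20412\right) \frac{1}{944223} = - \frac{972}{44963}$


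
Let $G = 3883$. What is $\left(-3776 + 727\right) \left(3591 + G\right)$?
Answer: $-22788226$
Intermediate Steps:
$\left(-3776 + 727\right) \left(3591 + G\right) = \left(-3776 + 727\right) \left(3591 + 3883\right) = \left(-3049\right) 7474 = -22788226$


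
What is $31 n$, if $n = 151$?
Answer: $4681$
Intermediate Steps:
$31 n = 31 \cdot 151 = 4681$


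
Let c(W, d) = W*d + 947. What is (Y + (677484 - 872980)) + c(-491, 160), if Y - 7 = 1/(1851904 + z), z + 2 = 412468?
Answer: -618403975739/2264370 ≈ -2.7310e+5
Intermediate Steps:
z = 412466 (z = -2 + 412468 = 412466)
c(W, d) = 947 + W*d
Y = 15850591/2264370 (Y = 7 + 1/(1851904 + 412466) = 7 + 1/2264370 = 15850591/2264370 ≈ 7.0000)
(Y + (677484 - 872980)) + c(-491, 160) = (15850591/2264370 + (677484 - 872980)) + (947 - 491*160) = (15850591/2264370 - 195496) + (947 - 78560) = -442659426929/2264370 - 77613 = -618403975739/2264370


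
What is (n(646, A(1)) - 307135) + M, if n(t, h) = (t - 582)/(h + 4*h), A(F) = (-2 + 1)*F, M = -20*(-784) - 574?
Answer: -1460209/5 ≈ -2.9204e+5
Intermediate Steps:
M = 15106 (M = 15680 - 574 = 15106)
A(F) = -F
n(t, h) = (-582 + t)/(5*h) (n(t, h) = (-582 + t)/((5*h)) = (-582 + t)*(1/(5*h)) = (-582 + t)/(5*h))
(n(646, A(1)) - 307135) + M = ((-582 + 646)/(5*((-1*1))) - 307135) + 15106 = ((⅕)*64/(-1) - 307135) + 15106 = ((⅕)*(-1)*64 - 307135) + 15106 = (-64/5 - 307135) + 15106 = -1535739/5 + 15106 = -1460209/5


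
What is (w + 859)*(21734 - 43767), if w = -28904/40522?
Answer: -383148295651/20261 ≈ -1.8911e+7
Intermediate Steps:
w = -14452/20261 (w = -28904*1/40522 = -14452/20261 ≈ -0.71329)
(w + 859)*(21734 - 43767) = (-14452/20261 + 859)*(21734 - 43767) = (17389747/20261)*(-22033) = -383148295651/20261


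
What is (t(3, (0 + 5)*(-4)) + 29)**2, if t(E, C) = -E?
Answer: 676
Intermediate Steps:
(t(3, (0 + 5)*(-4)) + 29)**2 = (-1*3 + 29)**2 = (-3 + 29)**2 = 26**2 = 676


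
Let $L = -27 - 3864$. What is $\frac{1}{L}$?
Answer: $- \frac{1}{3891} \approx -0.000257$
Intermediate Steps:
$L = -3891$ ($L = -27 - 3864 = -3891$)
$\frac{1}{L} = \frac{1}{-3891} = - \frac{1}{3891}$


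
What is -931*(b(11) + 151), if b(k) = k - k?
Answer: -140581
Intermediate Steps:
b(k) = 0
-931*(b(11) + 151) = -931*(0 + 151) = -931*151 = -140581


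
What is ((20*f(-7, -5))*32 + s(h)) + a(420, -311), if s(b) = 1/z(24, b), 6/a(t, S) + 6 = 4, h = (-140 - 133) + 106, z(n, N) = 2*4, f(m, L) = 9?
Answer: 46057/8 ≈ 5757.1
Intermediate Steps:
z(n, N) = 8
h = -167 (h = -273 + 106 = -167)
a(t, S) = -3 (a(t, S) = 6/(-6 + 4) = 6/(-2) = 6*(-½) = -3)
s(b) = ⅛ (s(b) = 1/8 = ⅛)
((20*f(-7, -5))*32 + s(h)) + a(420, -311) = ((20*9)*32 + ⅛) - 3 = (180*32 + ⅛) - 3 = (5760 + ⅛) - 3 = 46081/8 - 3 = 46057/8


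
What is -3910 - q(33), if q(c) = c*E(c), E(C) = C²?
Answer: -39847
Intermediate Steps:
q(c) = c³ (q(c) = c*c² = c³)
-3910 - q(33) = -3910 - 1*33³ = -3910 - 1*35937 = -3910 - 35937 = -39847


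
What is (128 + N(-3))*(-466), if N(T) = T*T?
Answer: -63842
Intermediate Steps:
N(T) = T²
(128 + N(-3))*(-466) = (128 + (-3)²)*(-466) = (128 + 9)*(-466) = 137*(-466) = -63842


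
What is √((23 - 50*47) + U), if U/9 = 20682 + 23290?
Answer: 7*√8029 ≈ 627.23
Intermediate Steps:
U = 395748 (U = 9*(20682 + 23290) = 9*43972 = 395748)
√((23 - 50*47) + U) = √((23 - 50*47) + 395748) = √((23 - 2350) + 395748) = √(-2327 + 395748) = √393421 = 7*√8029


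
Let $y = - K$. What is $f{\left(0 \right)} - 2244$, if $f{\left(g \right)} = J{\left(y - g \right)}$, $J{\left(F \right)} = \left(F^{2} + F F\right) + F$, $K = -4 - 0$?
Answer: $-2208$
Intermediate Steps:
$K = -4$ ($K = -4 + 0 = -4$)
$y = 4$ ($y = \left(-1\right) \left(-4\right) = 4$)
$J{\left(F \right)} = F + 2 F^{2}$ ($J{\left(F \right)} = \left(F^{2} + F^{2}\right) + F = 2 F^{2} + F = F + 2 F^{2}$)
$f{\left(g \right)} = \left(4 - g\right) \left(9 - 2 g\right)$ ($f{\left(g \right)} = \left(4 - g\right) \left(1 + 2 \left(4 - g\right)\right) = \left(4 - g\right) \left(1 - \left(-8 + 2 g\right)\right) = \left(4 - g\right) \left(9 - 2 g\right)$)
$f{\left(0 \right)} - 2244 = \left(-9 + 2 \cdot 0\right) \left(-4 + 0\right) - 2244 = \left(-9 + 0\right) \left(-4\right) - 2244 = \left(-9\right) \left(-4\right) - 2244 = 36 - 2244 = -2208$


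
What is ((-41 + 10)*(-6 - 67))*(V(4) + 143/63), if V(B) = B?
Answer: 893885/63 ≈ 14189.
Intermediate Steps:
((-41 + 10)*(-6 - 67))*(V(4) + 143/63) = ((-41 + 10)*(-6 - 67))*(4 + 143/63) = (-31*(-73))*(4 + 143*(1/63)) = 2263*(4 + 143/63) = 2263*(395/63) = 893885/63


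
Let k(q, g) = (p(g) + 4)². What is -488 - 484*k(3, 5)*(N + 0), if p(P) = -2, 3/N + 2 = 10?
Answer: -1214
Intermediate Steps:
N = 3/8 (N = 3/(-2 + 10) = 3/8 ≈ 0.37500)
k(q, g) = 4 (k(q, g) = (-2 + 4)² = 2² = 4)
-488 - 484*k(3, 5)*(N + 0) = -488 - 1936*(3/8 + 0) = -488 - 1936*3/8 = -488 - 484*3/2 = -488 - 726 = -1214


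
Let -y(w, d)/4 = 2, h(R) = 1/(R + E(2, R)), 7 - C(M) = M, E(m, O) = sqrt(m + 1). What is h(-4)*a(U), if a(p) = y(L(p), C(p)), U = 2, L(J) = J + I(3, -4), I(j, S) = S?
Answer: 32/13 + 8*sqrt(3)/13 ≈ 3.5274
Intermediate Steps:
E(m, O) = sqrt(1 + m)
L(J) = -4 + J (L(J) = J - 4 = -4 + J)
C(M) = 7 - M
h(R) = 1/(R + sqrt(3)) (h(R) = 1/(R + sqrt(1 + 2)) = 1/(R + sqrt(3)))
y(w, d) = -8 (y(w, d) = -4*2 = -8)
a(p) = -8
h(-4)*a(U) = -8/(-4 + sqrt(3))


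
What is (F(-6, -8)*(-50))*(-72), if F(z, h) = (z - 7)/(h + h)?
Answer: 2925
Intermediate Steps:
F(z, h) = (-7 + z)/(2*h) (F(z, h) = (-7 + z)/((2*h)) = (-7 + z)*(1/(2*h)) = (-7 + z)/(2*h))
(F(-6, -8)*(-50))*(-72) = (((½)*(-7 - 6)/(-8))*(-50))*(-72) = (((½)*(-⅛)*(-13))*(-50))*(-72) = ((13/16)*(-50))*(-72) = -325/8*(-72) = 2925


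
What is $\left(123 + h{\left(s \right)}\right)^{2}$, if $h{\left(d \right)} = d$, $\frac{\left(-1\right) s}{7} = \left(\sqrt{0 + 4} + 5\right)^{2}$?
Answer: $48400$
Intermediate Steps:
$s = -343$ ($s = - 7 \left(\sqrt{0 + 4} + 5\right)^{2} = - 7 \left(\sqrt{4} + 5\right)^{2} = - 7 \left(2 + 5\right)^{2} = - 7 \cdot 7^{2} = \left(-7\right) 49 = -343$)
$\left(123 + h{\left(s \right)}\right)^{2} = \left(123 - 343\right)^{2} = \left(-220\right)^{2} = 48400$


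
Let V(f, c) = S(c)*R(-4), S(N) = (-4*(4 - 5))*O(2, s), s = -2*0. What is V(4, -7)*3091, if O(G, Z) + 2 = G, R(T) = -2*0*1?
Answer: 0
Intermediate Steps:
s = 0
R(T) = 0 (R(T) = 0*1 = 0)
O(G, Z) = -2 + G
S(N) = 0 (S(N) = (-4*(4 - 5))*(-2 + 2) = -4*(-1)*0 = 4*0 = 0)
V(f, c) = 0 (V(f, c) = 0*0 = 0)
V(4, -7)*3091 = 0*3091 = 0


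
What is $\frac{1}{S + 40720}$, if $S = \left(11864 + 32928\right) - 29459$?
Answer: $\frac{1}{56053} \approx 1.784 \cdot 10^{-5}$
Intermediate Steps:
$S = 15333$ ($S = 44792 - 29459 = 15333$)
$\frac{1}{S + 40720} = \frac{1}{15333 + 40720} = \frac{1}{56053}$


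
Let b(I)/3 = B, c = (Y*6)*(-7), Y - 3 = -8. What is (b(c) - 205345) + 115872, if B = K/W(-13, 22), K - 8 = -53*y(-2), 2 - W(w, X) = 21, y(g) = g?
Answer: -89491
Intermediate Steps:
Y = -5 (Y = 3 - 8 = -5)
W(w, X) = -19 (W(w, X) = 2 - 1*21 = 2 - 21 = -19)
K = 114 (K = 8 - 53*(-2) = 8 + 106 = 114)
c = 210 (c = -5*6*(-7) = -30*(-7) = 210)
B = -6 (B = 114/(-19) = 114*(-1/19) = -6)
b(I) = -18 (b(I) = 3*(-6) = -18)
(b(c) - 205345) + 115872 = (-18 - 205345) + 115872 = -205363 + 115872 = -89491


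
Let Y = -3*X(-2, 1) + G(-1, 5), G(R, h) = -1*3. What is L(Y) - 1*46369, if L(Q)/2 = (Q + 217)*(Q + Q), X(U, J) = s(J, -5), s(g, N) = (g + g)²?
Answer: -58489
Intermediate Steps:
s(g, N) = 4*g² (s(g, N) = (2*g)² = 4*g²)
X(U, J) = 4*J²
G(R, h) = -3
Y = -15 (Y = -12*1² - 3 = -12 - 3 = -15)
L(Q) = 4*Q*(217 + Q) (L(Q) = 2*((Q + 217)*(Q + Q)) = 2*((217 + Q)*(2*Q)) = 2*(2*Q*(217 + Q)) = 4*Q*(217 + Q))
L(Y) - 1*46369 = 4*(-15)*(217 - 15) - 1*46369 = 4*(-15)*202 - 46369 = -12120 - 46369 = -58489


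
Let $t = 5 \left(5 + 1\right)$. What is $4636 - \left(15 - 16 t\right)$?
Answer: $5101$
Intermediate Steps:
$t = 30$ ($t = 5 \cdot 6 = 30$)
$4636 - \left(15 - 16 t\right) = 4636 - \left(15 - 480\right) = 4636 - -465 = 4636 + 465 = 5101$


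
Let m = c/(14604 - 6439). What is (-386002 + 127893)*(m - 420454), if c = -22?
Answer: 886089986211588/8165 ≈ 1.0852e+11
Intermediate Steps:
m = -22/8165 (m = -22/(14604 - 6439) = -22/8165 ≈ -0.0026944)
(-386002 + 127893)*(m - 420454) = (-386002 + 127893)*(-22/8165 - 420454) = -258109*(-3433006932/8165) = 886089986211588/8165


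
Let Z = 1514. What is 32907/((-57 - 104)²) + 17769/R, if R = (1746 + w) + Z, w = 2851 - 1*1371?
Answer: 29360449/5850740 ≈ 5.0182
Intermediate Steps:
w = 1480 (w = 2851 - 1371 = 1480)
R = 4740 (R = (1746 + 1480) + 1514 = 3226 + 1514 = 4740)
32907/((-57 - 104)²) + 17769/R = 32907/((-57 - 104)²) + 17769/4740 = 32907/((-161)²) + 17769*(1/4740) = 32907/25921 + 5923/1580 = 32907*(1/25921) + 5923/1580 = 4701/3703 + 5923/1580 = 29360449/5850740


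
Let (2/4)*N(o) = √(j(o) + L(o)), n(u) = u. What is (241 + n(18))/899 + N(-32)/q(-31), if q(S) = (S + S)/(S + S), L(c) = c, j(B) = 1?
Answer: 259/899 + 2*I*√31 ≈ 0.2881 + 11.136*I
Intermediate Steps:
N(o) = 2*√(1 + o)
q(S) = 1 (q(S) = (2*S)/((2*S)) = (2*S)*(1/(2*S)) = 1)
(241 + n(18))/899 + N(-32)/q(-31) = (241 + 18)/899 + (2*√(1 - 32))/1 = 259*(1/899) + (2*√(-31))*1 = 259/899 + (2*(I*√31))*1 = 259/899 + (2*I*√31)*1 = 259/899 + 2*I*√31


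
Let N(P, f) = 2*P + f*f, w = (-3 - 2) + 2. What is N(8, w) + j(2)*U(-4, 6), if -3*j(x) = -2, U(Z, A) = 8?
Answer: 91/3 ≈ 30.333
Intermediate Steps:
w = -3 (w = -5 + 2 = -3)
j(x) = 2/3 (j(x) = -1/3*(-2) = 2/3)
N(P, f) = f**2 + 2*P (N(P, f) = 2*P + f**2 = f**2 + 2*P)
N(8, w) + j(2)*U(-4, 6) = ((-3)**2 + 2*8) + (2/3)*8 = (9 + 16) + 16/3 = 25 + 16/3 = 91/3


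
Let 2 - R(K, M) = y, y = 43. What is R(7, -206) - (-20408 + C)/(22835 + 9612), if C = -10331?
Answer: -1299588/32447 ≈ -40.053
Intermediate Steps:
R(K, M) = -41 (R(K, M) = 2 - 1*43 = 2 - 43 = -41)
R(7, -206) - (-20408 + C)/(22835 + 9612) = -41 - (-20408 - 10331)/(22835 + 9612) = -41 - (-30739)/32447 = -41 - 1*(-30739/32447) = -41 + 30739/32447 = -1299588/32447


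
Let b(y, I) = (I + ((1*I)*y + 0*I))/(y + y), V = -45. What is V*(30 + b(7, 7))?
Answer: -1530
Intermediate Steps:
b(y, I) = (I + I*y)/(2*y) (b(y, I) = (I + (I*y + 0))/((2*y)) = (I + I*y)*(1/(2*y)) = (I + I*y)/(2*y))
V*(30 + b(7, 7)) = -45*(30 + (½)*7*(1 + 7)/7) = -45*(30 + (½)*7*(⅐)*8) = -45*(30 + 4) = -45*34 = -1530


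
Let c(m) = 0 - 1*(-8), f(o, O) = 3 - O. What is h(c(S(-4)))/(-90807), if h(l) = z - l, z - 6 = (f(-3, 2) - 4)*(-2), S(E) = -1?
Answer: -4/90807 ≈ -4.4049e-5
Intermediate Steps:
z = 12 (z = 6 + ((3 - 1*2) - 4)*(-2) = 6 + ((3 - 2) - 4)*(-2) = 6 + (1 - 4)*(-2) = 6 - 3*(-2) = 6 + 6 = 12)
c(m) = 8 (c(m) = 0 + 8 = 8)
h(l) = 12 - l
h(c(S(-4)))/(-90807) = (12 - 1*8)/(-90807) = (12 - 8)*(-1/90807) = 4*(-1/90807) = -4/90807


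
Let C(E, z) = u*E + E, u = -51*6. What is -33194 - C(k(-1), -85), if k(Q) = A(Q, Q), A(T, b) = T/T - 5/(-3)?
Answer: -97142/3 ≈ -32381.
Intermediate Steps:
u = -306
A(T, b) = 8/3 (A(T, b) = 1 - 5*(-1/3) = 1 + 5/3 = 8/3)
k(Q) = 8/3
C(E, z) = -305*E (C(E, z) = -306*E + E = -305*E)
-33194 - C(k(-1), -85) = -33194 - (-305)*8/3 = -33194 - 1*(-2440/3) = -33194 + 2440/3 = -97142/3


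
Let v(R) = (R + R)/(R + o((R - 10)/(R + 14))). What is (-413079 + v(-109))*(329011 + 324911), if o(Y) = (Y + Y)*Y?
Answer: -258073553159123814/955403 ≈ -2.7012e+11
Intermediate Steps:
o(Y) = 2*Y² (o(Y) = (2*Y)*Y = 2*Y²)
v(R) = 2*R/(R + 2*(-10 + R)²/(14 + R)²) (v(R) = (R + R)/(R + 2*((R - 10)/(R + 14))²) = (2*R)/(R + 2*((-10 + R)/(14 + R))²) = (2*R)/(R + 2*((-10 + R)²/(14 + R)²)) = (2*R)/(R + 2*(-10 + R)²/(14 + R)²) = 2*R/(R + 2*(-10 + R)²/(14 + R)²))
(-413079 + v(-109))*(329011 + 324911) = (-413079 + 2*(-109)*(14 - 109)²/(2*(-10 - 109)² - 109*(14 - 109)²))*(329011 + 324911) = (-413079 + 2*(-109)*(-95)²/(2*(-119)² - 109*(-95)²))*653922 = (-413079 + 2*(-109)*9025/(2*14161 - 109*9025))*653922 = (-413079 + 2*(-109)*9025/(28322 - 983725))*653922 = (-413079 + 2*(-109)*9025/(-955403))*653922 = (-413079 + 2*(-109)*9025*(-1/955403))*653922 = (-413079 + 1967450/955403)*653922 = -394654948387/955403*653922 = -258073553159123814/955403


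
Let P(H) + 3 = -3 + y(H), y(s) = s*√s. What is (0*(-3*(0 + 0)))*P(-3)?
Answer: 0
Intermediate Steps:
y(s) = s^(3/2)
P(H) = -6 + H^(3/2) (P(H) = -3 + (-3 + H^(3/2)) = -6 + H^(3/2))
(0*(-3*(0 + 0)))*P(-3) = (0*(-3*(0 + 0)))*(-6 + (-3)^(3/2)) = (0*(-3*0))*(-6 - 3*I*√3) = (0*0)*(-6 - 3*I*√3) = 0*(-6 - 3*I*√3) = 0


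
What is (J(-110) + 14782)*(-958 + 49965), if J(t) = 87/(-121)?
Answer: 87650734745/121 ≈ 7.2439e+8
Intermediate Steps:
J(t) = -87/121 (J(t) = 87*(-1/121) = -87/121)
(J(-110) + 14782)*(-958 + 49965) = (-87/121 + 14782)*(-958 + 49965) = (1788535/121)*49007 = 87650734745/121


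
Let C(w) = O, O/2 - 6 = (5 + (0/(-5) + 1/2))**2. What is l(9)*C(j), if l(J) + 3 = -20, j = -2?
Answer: -3335/2 ≈ -1667.5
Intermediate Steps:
l(J) = -23 (l(J) = -3 - 20 = -23)
O = 145/2 (O = 12 + 2*(5 + (0/(-5) + 1/2))**2 = 12 + 2*(5 + (0*(-1/5) + 1*(1/2)))**2 = 12 + 2*(5 + (0 + 1/2))**2 = 12 + 2*(5 + 1/2)**2 = 12 + 2*(11/2)**2 = 12 + 2*(121/4) = 12 + 121/2 = 145/2 ≈ 72.500)
C(w) = 145/2
l(9)*C(j) = -23*145/2 = -3335/2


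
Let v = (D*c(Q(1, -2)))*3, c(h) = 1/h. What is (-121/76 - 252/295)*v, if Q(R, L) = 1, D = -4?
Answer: 164541/5605 ≈ 29.356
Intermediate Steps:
v = -12 (v = -4/1*3 = -4*1*3 = -4*3 = -12)
(-121/76 - 252/295)*v = (-121/76 - 252/295)*(-12) = -54847/22420*(-12) = 164541/5605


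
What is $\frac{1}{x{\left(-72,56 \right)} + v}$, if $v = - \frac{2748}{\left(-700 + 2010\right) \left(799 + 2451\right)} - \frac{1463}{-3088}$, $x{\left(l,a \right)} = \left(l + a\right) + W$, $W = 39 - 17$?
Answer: $\frac{3286790000}{21275799169} \approx 0.15448$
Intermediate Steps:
$W = 22$ ($W = 39 - 17 = 22$)
$x{\left(l,a \right)} = 22 + a + l$ ($x{\left(l,a \right)} = \left(l + a\right) + 22 = \left(a + l\right) + 22 = 22 + a + l$)
$v = \frac{1555059169}{3286790000}$ ($v = - \frac{2748}{1310 \cdot 3250} - - \frac{1463}{3088} = - \frac{2748}{4257500} + \frac{1463}{3088} = \left(-2748\right) \frac{1}{4257500} + \frac{1463}{3088} = - \frac{687}{1064375} + \frac{1463}{3088} = \frac{1555059169}{3286790000} \approx 0.47312$)
$\frac{1}{x{\left(-72,56 \right)} + v} = \frac{1}{\left(22 + 56 - 72\right) + \frac{1555059169}{3286790000}} = \frac{1}{6 + \frac{1555059169}{3286790000}} = \frac{1}{\frac{21275799169}{3286790000}} = \frac{3286790000}{21275799169}$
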